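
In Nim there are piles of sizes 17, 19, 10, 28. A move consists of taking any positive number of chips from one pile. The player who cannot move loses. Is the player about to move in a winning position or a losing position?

Nim-sum: 17 ⊕ 19 ⊕ 10 ⊕ 28 = 20.
The nim-sum is 20 ≠ 0, so this is an N-position: the player to move can win.

Winning position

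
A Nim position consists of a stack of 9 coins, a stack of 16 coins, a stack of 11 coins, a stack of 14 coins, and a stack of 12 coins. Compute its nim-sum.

Nim-sum: 9 ^ 16 ^ 11 ^ 14 ^ 12 = 16.

16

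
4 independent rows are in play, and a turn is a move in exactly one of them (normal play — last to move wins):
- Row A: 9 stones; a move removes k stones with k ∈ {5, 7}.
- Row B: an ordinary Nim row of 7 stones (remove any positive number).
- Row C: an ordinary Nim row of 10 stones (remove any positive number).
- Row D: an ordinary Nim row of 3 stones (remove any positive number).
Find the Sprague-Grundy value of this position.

15

For row A, compute g(0), g(1), … with moves {5, 7}:
g(0) = mex{} = 0
g(1) = mex{} = 0
g(2) = mex{} = 0
g(3) = mex{} = 0
g(4) = mex{} = 0
g(5) = mex{0} = 1
g(6) = mex{0} = 1
g(7) = mex{0} = 1
g(8) = mex{0} = 1
g(9) = mex{0} = 1
So g(9) = 1.
Row B is a plain Nim row of size 7, so its Grundy value is 7.
Row C is a plain Nim row of size 10, so its Grundy value is 10.
Row D is a plain Nim row of size 3, so its Grundy value is 3.
The value of a disjunctive sum is the nim-sum of the parts.
Combined value = 1 XOR 7 XOR 10 XOR 3 = 15.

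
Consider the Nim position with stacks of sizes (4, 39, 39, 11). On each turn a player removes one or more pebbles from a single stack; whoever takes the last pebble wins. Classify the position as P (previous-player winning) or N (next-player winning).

N-position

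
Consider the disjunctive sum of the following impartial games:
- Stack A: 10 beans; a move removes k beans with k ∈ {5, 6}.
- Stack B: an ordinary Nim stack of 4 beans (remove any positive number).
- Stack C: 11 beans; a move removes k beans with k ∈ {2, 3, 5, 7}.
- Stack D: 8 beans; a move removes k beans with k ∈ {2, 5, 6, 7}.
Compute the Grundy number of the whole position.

For stack A, compute g(0), g(1), … with moves {5, 6}:
g(0) = mex{} = 0
g(1) = mex{} = 0
g(2) = mex{} = 0
g(3) = mex{} = 0
g(4) = mex{} = 0
g(5) = mex{0} = 1
g(6) = mex{0} = 1
g(7) = mex{0} = 1
g(8) = mex{0} = 1
g(9) = mex{0} = 1
g(10) = mex{0,1} = 2
So g(10) = 2.
Stack B is a plain Nim stack of size 4, so its Grundy value is 4.
Grundy values for stack C (subtraction set {2, 3, 5, 7}):
g(0) = mex{} = 0
g(1) = mex{} = 0
g(2) = mex{0} = 1
g(3) = mex{0} = 1
g(4) = mex{0,1} = 2
g(5) = mex{0,1} = 2
g(6) = mex{0,1,2} = 3
g(7) = mex{0,1,2} = 3
g(8) = mex{0,1,2,3} = 4
g(9) = mex{1,2,3} = 0
g(10) = mex{1,2,3,4} = 0
g(11) = mex{0,2,3,4} = 1
So g(11) = 1.
Grundy values for stack D (subtraction set {2, 5, 6, 7}):
g(0) = mex{} = 0
g(1) = mex{} = 0
g(2) = mex{0} = 1
g(3) = mex{0} = 1
g(4) = mex{1} = 0
g(5) = mex{0,1} = 2
g(6) = mex{0} = 1
g(7) = mex{0,1,2} = 3
g(8) = mex{0,1} = 2
So g(8) = 2.
The value of a disjunctive sum is the nim-sum of the parts.
Combined value = 2 ⊕ 4 ⊕ 1 ⊕ 2 = 5.

5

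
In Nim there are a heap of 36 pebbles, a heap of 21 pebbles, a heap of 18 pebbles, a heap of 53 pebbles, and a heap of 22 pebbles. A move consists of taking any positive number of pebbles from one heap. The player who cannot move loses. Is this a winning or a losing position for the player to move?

In binary:
  100100  (36)
  010101  (21)
  010010  (18)
  110101  (53)
  010110  (22)
  ------
  000000  (0)
The nim-sum is 0, so this is a P-position: the player to move is in a losing position under optimal play.

Losing position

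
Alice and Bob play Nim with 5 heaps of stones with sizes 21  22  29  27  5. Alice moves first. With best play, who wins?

In binary:
  10101  (21)
  10110  (22)
  11101  (29)
  11011  (27)
  00101  (5)
  -----
  00000  (0)
The nim-sum is 0, so this is a P-position: the player to move is in a losing position under optimal play; Alice is about to move from it and so loses — Bob wins.

Bob wins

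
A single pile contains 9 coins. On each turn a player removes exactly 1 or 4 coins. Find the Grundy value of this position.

2

Build the Grundy sequence with g(k) = mex{g(k−s) : s ∈ {1, 4}, s ≤ k}:
g(0) = mex{} = 0
g(1) = mex{0} = 1
g(2) = mex{1} = 0
g(3) = mex{0} = 1
g(4) = mex{0,1} = 2
g(5) = mex{1,2} = 0
g(6) = mex{0} = 1
g(7) = mex{1} = 0
g(8) = mex{0,2} = 1
g(9) = mex{0,1} = 2
So g(9) = 2.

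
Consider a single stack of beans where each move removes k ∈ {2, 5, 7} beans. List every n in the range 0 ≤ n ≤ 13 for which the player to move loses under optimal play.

0, 1, 4, 10, 13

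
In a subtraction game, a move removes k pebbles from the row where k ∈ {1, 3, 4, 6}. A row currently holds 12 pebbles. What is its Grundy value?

Grundy values for subtraction set {1, 3, 4, 6}:
k:     0  1  2  3  4  5  6  7  8  9 10 11 12
g(k):  0  1  0  1  2  3  2  0  1  0  1  2  3
So g(12) = 3.

3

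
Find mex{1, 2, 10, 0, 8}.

3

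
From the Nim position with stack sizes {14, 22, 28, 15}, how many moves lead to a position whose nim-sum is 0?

Write each in binary and XOR column by column:
  01110  (14)
  10110  (22)
  11100  (28)
  01111  (15)
  -----
  01011  (11)
The overall nim-sum is X = 11. A stack of size p has a winning move iff p XOR X < p (reduce it to p XOR X).
  14: 14 XOR 11 = 5 < 14 — winning move (to 5).
  22: 22 XOR 11 = 29 ≥ 22 — no move.
  28: 28 XOR 11 = 23 < 28 — winning move (to 23).
  15: 15 XOR 11 = 4 < 15 — winning move (to 4).
That gives 3 winning moves.

3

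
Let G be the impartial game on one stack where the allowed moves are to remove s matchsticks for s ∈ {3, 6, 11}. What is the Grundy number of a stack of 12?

1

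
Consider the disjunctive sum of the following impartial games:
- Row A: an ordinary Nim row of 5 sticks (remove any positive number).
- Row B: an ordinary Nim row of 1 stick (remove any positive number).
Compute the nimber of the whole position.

Row A is a plain Nim row of size 5, so its Grundy value is 5.
Row B is a plain Nim row of size 1, so its Grundy value is 1.
By the Sprague-Grundy theorem, the Grundy value of a sum of independent games is the XOR of the component values.
Combined value = 5 ⊕ 1 = 4.

4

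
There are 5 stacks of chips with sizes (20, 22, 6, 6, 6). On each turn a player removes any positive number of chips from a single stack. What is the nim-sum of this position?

4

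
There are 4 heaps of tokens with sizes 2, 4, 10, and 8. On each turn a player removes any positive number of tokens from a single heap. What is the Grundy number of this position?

Write each in binary and XOR column by column:
  0010  (2)
  0100  (4)
  1010  (10)
  1000  (8)
  ----
  0100  (4)

4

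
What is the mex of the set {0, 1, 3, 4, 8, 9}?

2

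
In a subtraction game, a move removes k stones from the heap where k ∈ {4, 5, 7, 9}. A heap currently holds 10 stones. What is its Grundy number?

2

Compute g(0), g(1), … for moves {4, 5, 7, 9}:
k:     0  1  2  3  4  5  6  7  8  9 10
g(k):  0  0  0  0  1  1  1  1  2  2  2
So g(10) = 2.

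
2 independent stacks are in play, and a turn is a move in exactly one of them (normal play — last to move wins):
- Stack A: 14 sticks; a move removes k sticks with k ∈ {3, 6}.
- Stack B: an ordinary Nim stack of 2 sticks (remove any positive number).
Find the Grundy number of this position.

3

For stack A, compute g(0), g(1), … with moves {3, 6}:
k:     0  1  2  3  4  5  6  7  8  9 10 11 12 13 14
g(k):  0  0  0  1  1  1  2  2  2  0  0  0  1  1  1
So g(14) = 1.
Stack B is a plain Nim stack of size 2, so its Grundy value is 2.
By the Sprague-Grundy theorem, the Grundy value of a sum of independent games is the XOR of the component values.
Combined value = 1 XOR 2 = 3.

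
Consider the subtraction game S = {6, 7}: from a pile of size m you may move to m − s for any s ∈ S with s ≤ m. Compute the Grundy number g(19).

1

Grundy values for subtraction set {6, 7}:
k:     0  1  2  3  4  5  6  7  8  9 10 11 12 13 14 15 16 17 18 19
g(k):  0  0  0  0  0  0  1  1  1  1  1  1  2  0  0  0  0  0  0  1
So g(19) = 1.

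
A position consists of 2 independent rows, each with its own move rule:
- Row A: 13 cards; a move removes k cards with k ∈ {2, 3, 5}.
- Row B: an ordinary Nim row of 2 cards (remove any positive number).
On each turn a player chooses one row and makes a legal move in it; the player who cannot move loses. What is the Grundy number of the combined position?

1

Grundy values for row A (subtraction set {2, 3, 5}):
k:     0  1  2  3  4  5  6  7  8  9 10 11 12 13
g(k):  0  0  1  1  2  2  3  0  0  1  1  2  2  3
So g(13) = 3.
Row B is a plain Nim row of size 2, so its Grundy value is 2.
By the Sprague-Grundy theorem, the Grundy value of a sum of independent games is the XOR of the component values.
Combined value = 3 ⊕ 2 = 1.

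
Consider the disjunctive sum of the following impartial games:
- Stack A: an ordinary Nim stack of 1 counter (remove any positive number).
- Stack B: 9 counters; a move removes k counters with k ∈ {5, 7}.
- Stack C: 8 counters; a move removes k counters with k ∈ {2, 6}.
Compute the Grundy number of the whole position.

Stack A is a plain Nim stack of size 1, so its Grundy value is 1.
Build the Grundy sequence for stack B with g(k) = mex{g(k−s) : s ∈ {5, 7}, s ≤ k}:
k:     0  1  2  3  4  5  6  7  8  9
g(k):  0  0  0  0  0  1  1  1  1  1
So g(9) = 1.
For stack C, compute g(0), g(1), … with moves {2, 6}:
g(0) = mex{} = 0
g(1) = mex{} = 0
g(2) = mex{0} = 1
g(3) = mex{0} = 1
g(4) = mex{1} = 0
g(5) = mex{1} = 0
g(6) = mex{0} = 1
g(7) = mex{0} = 1
g(8) = mex{1} = 0
So g(8) = 0.
By the Sprague-Grundy theorem, the Grundy value of a sum of independent games is the XOR of the component values.
Combined value = 1 XOR 1 XOR 0 = 0.

0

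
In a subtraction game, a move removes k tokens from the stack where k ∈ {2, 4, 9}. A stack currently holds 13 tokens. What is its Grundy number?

Compute g(0), g(1), … for moves {2, 4, 9}:
k:     0  1  2  3  4  5  6  7  8  9 10 11 12 13
g(k):  0  0  1  1  2  2  0  0  1  1  2  2  0  0
So g(13) = 0.

0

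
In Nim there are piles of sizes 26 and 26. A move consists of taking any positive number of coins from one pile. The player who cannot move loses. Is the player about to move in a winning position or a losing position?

Losing position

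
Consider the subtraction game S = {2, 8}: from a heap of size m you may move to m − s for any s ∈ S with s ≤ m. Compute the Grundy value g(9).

Build the Grundy sequence with g(k) = mex{g(k−s) : s ∈ {2, 8}, s ≤ k}:
k:     0  1  2  3  4  5  6  7  8  9
g(k):  0  0  1  1  0  0  1  1  2  2
So g(9) = 2.

2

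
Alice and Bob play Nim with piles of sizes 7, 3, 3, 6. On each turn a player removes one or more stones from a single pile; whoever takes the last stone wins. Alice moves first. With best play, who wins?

Compute the nim-sum pairwise:
7 XOR 3 = 4
4 XOR 3 = 7
7 XOR 6 = 1
The nim-sum is 1 ≠ 0, so this is an N-position: the player to move can win; Alice has a winning move.

Alice wins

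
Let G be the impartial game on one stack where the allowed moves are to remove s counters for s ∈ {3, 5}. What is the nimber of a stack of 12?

1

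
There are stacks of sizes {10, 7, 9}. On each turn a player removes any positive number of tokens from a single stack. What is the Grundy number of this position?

4

Bitwise XOR of the heap sizes:
  1010  (10)
  0111  (7)
  1001  (9)
  ----
  0100  (4)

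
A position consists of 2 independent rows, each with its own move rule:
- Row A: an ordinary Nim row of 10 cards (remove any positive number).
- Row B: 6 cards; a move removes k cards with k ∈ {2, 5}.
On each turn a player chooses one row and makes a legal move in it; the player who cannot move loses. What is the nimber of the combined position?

Row A is a plain Nim row of size 10, so its Grundy value is 10.
For row B, compute g(0), g(1), … with moves {2, 5}:
k:     0  1  2  3  4  5  6
g(k):  0  0  1  1  0  2  1
So g(6) = 1.
The value of a disjunctive sum is the nim-sum of the parts.
Combined value = 10 ⊕ 1 = 11.

11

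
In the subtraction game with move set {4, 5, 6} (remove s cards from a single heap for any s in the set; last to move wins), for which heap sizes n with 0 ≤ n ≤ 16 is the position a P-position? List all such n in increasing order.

0, 1, 2, 3, 10, 11, 12, 13

Build the Grundy sequence with g(k) = mex{g(k−s) : s ∈ {4, 5, 6}, s ≤ k}:
k:     0  1  2  3  4  5  6  7  8  9 10 11 12 13 14 15 16
g(k):  0  0  0  0  1  1  1  1  2  2  0  0  0  0  1  1  1
The P-positions (g = 0) in 0..16 are 0, 1, 2, 3, 10, 11, 12, 13.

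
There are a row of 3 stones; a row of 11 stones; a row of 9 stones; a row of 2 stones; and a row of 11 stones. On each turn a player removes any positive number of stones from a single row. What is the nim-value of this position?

8

Nim-sum: 3 XOR 11 XOR 9 XOR 2 XOR 11 = 8.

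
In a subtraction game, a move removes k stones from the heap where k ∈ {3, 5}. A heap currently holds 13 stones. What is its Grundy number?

1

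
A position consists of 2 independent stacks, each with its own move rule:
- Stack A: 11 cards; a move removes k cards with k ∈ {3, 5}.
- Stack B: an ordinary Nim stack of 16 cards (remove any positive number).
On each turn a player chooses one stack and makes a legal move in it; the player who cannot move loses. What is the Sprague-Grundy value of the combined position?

For stack A, compute g(0), g(1), … with moves {3, 5}:
k:     0  1  2  3  4  5  6  7  8  9 10 11
g(k):  0  0  0  1  1  1  2  2  0  0  0  1
So g(11) = 1.
Stack B is a plain Nim stack of size 16, so its Grundy value is 16.
The value of a disjunctive sum is the nim-sum of the parts.
Combined value = 1 XOR 16 = 17.

17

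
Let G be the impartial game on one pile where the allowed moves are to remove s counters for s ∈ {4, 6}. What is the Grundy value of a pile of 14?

1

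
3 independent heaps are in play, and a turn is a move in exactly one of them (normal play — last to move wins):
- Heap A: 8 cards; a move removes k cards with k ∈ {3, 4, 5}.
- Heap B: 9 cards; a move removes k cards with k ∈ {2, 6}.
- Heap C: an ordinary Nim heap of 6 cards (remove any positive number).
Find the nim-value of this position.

Grundy values for heap A (subtraction set {3, 4, 5}):
k:     0  1  2  3  4  5  6  7  8
g(k):  0  0  0  1  1  1  2  2  0
So g(8) = 0.
For heap B, compute g(0), g(1), … with moves {2, 6}:
g(0) = mex{} = 0
g(1) = mex{} = 0
g(2) = mex{0} = 1
g(3) = mex{0} = 1
g(4) = mex{1} = 0
g(5) = mex{1} = 0
g(6) = mex{0} = 1
g(7) = mex{0} = 1
g(8) = mex{1} = 0
g(9) = mex{1} = 0
So g(9) = 0.
Heap C is a plain Nim heap of size 6, so its Grundy value is 6.
The value of a disjunctive sum is the nim-sum of the parts.
Combined value = 0 XOR 0 XOR 6 = 6.

6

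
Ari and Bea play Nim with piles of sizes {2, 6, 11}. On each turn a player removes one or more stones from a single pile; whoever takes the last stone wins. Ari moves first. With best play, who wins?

Compute the nim-sum pairwise:
2 ⊕ 6 = 4
4 ⊕ 11 = 15
The nim-sum is 15 ≠ 0, so this is an N-position: the player to move can win; Ari has a winning move.

Ari wins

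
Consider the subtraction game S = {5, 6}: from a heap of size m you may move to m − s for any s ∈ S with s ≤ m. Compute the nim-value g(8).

1

Build the Grundy sequence with g(k) = mex{g(k−s) : s ∈ {5, 6}, s ≤ k}:
k:     0  1  2  3  4  5  6  7  8
g(k):  0  0  0  0  0  1  1  1  1
So g(8) = 1.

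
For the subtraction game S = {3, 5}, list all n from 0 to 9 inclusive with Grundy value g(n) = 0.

Compute g(0), g(1), … for moves {3, 5}:
g(0) = mex{} = 0
g(1) = mex{} = 0
g(2) = mex{} = 0
g(3) = mex{0} = 1
g(4) = mex{0} = 1
g(5) = mex{0} = 1
g(6) = mex{0,1} = 2
g(7) = mex{0,1} = 2
g(8) = mex{1} = 0
g(9) = mex{1,2} = 0
The P-positions (g = 0) in 0..9 are 0, 1, 2, 8, 9.

0, 1, 2, 8, 9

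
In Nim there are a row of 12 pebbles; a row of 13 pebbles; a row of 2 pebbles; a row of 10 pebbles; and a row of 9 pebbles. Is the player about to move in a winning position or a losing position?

Losing position

Nim-sum: 12 ^ 13 ^ 2 ^ 10 ^ 9 = 0.
The nim-sum is 0, so this is a P-position: the player to move is in a losing position under optimal play.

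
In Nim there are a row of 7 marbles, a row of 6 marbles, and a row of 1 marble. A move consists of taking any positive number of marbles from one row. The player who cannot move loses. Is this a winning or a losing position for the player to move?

Losing position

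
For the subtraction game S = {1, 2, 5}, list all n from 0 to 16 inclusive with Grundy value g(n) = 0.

0, 3, 6, 9, 12, 15

Compute g(0), g(1), … for moves {1, 2, 5}:
k:     0  1  2  3  4  5  6  7  8  9 10 11 12 13 14 15 16
g(k):  0  1  2  0  1  2  0  1  2  0  1  2  0  1  2  0  1
The P-positions (g = 0) in 0..16 are 0, 3, 6, 9, 12, 15.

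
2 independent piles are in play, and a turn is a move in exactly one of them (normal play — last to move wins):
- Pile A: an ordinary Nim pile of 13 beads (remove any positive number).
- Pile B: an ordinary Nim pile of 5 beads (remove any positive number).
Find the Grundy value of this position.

8

Pile A is a plain Nim pile of size 13, so its Grundy value is 13.
Pile B is a plain Nim pile of size 5, so its Grundy value is 5.
The value of a disjunctive sum is the nim-sum of the parts.
Combined value = 13 XOR 5 = 8.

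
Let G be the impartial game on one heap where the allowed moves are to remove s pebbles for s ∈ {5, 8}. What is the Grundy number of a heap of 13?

Build the Grundy sequence with g(k) = mex{g(k−s) : s ∈ {5, 8}, s ≤ k}:
k:     0  1  2  3  4  5  6  7  8  9 10 11 12 13
g(k):  0  0  0  0  0  1  1  1  1  1  2  2  2  0
So g(13) = 0.

0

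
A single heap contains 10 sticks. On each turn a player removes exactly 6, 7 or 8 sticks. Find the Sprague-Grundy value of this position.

Build the Grundy sequence with g(k) = mex{g(k−s) : s ∈ {6, 7, 8}, s ≤ k}:
g(0) = mex{} = 0
g(1) = mex{} = 0
g(2) = mex{} = 0
g(3) = mex{} = 0
g(4) = mex{} = 0
g(5) = mex{} = 0
g(6) = mex{0} = 1
g(7) = mex{0} = 1
g(8) = mex{0} = 1
g(9) = mex{0} = 1
g(10) = mex{0} = 1
So g(10) = 1.

1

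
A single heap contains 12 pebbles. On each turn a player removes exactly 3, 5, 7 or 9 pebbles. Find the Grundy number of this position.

0

Grundy values for subtraction set {3, 5, 7, 9}:
k:     0  1  2  3  4  5  6  7  8  9 10 11 12
g(k):  0  0  0  1  1  1  2  2  2  3  3  3  0
So g(12) = 0.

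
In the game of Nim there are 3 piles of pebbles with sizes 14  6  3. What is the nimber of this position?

11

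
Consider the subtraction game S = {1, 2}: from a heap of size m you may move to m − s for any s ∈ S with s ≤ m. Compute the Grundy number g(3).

Grundy values for subtraction set {1, 2}:
g(0) = mex{} = 0
g(1) = mex{0} = 1
g(2) = mex{0,1} = 2
g(3) = mex{1,2} = 0
So g(3) = 0.

0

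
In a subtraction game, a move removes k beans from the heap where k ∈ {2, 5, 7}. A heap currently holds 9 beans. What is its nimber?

2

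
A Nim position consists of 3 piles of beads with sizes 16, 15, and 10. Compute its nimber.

Compute the nim-sum pairwise:
16 XOR 15 = 31
31 XOR 10 = 21

21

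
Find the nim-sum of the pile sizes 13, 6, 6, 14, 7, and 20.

Compute the nim-sum pairwise:
13 ^ 6 = 11
11 ^ 6 = 13
13 ^ 14 = 3
3 ^ 7 = 4
4 ^ 20 = 16

16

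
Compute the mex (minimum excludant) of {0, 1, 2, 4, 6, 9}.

3

The values 0, 1, 2 are all present; 3 is the first non-negative integer missing from the set.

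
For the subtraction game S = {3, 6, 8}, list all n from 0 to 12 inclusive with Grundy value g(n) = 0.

0, 1, 2, 11, 12

Compute g(0), g(1), … for moves {3, 6, 8}:
g(0) = mex{} = 0
g(1) = mex{} = 0
g(2) = mex{} = 0
g(3) = mex{0} = 1
g(4) = mex{0} = 1
g(5) = mex{0} = 1
g(6) = mex{0,1} = 2
g(7) = mex{0,1} = 2
g(8) = mex{0,1} = 2
g(9) = mex{0,1,2} = 3
g(10) = mex{0,1,2} = 3
g(11) = mex{1,2} = 0
g(12) = mex{1,2,3} = 0
The P-positions (g = 0) in 0..12 are 0, 1, 2, 11, 12.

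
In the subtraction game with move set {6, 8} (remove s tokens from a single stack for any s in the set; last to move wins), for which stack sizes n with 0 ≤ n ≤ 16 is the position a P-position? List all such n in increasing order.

0, 1, 2, 3, 4, 5, 14, 15, 16

Grundy values for subtraction set {6, 8}:
k:     0  1  2  3  4  5  6  7  8  9 10 11 12 13 14 15 16
g(k):  0  0  0  0  0  0  1  1  1  1  1  1  2  2  0  0  0
The P-positions (g = 0) in 0..16 are 0, 1, 2, 3, 4, 5, 14, 15, 16.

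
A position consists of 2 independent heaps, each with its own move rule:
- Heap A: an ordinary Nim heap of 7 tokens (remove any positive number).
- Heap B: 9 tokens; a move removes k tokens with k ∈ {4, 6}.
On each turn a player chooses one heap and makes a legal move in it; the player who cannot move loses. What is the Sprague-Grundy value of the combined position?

Heap A is a plain Nim heap of size 7, so its Grundy value is 7.
Build the Grundy sequence for heap B with g(k) = mex{g(k−s) : s ∈ {4, 6}, s ≤ k}:
k:     0  1  2  3  4  5  6  7  8  9
g(k):  0  0  0  0  1  1  1  1  2  2
So g(9) = 2.
By the Sprague-Grundy theorem, the Grundy value of a sum of independent games is the XOR of the component values.
Combined value = 7 XOR 2 = 5.

5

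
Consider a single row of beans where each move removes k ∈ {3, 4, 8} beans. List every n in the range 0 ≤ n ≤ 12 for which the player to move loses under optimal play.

Grundy values for subtraction set {3, 4, 8}:
g(0) = mex{} = 0
g(1) = mex{} = 0
g(2) = mex{} = 0
g(3) = mex{0} = 1
g(4) = mex{0} = 1
g(5) = mex{0} = 1
g(6) = mex{0,1} = 2
g(7) = mex{1} = 0
g(8) = mex{0,1} = 2
g(9) = mex{0,1,2} = 3
g(10) = mex{0,2} = 1
g(11) = mex{0,1,2} = 3
g(12) = mex{1,2,3} = 0
The P-positions (g = 0) in 0..12 are 0, 1, 2, 7, 12.

0, 1, 2, 7, 12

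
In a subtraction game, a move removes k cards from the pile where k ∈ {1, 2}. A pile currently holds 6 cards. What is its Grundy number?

Compute g(0), g(1), … for moves {1, 2}:
k:     0  1  2  3  4  5  6
g(k):  0  1  2  0  1  2  0
So g(6) = 0.

0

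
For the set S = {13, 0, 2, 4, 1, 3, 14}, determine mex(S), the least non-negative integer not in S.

The values 0, 1, 2, 3, 4 are all present; 5 is the first non-negative integer missing from the set.

5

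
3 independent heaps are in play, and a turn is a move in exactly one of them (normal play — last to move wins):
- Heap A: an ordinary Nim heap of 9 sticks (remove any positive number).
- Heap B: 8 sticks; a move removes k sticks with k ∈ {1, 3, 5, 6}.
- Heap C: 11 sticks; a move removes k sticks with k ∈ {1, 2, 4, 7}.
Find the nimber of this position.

Heap A is a plain Nim heap of size 9, so its Grundy value is 9.
For heap B, compute g(0), g(1), … with moves {1, 3, 5, 6}:
k:     0  1  2  3  4  5  6  7  8
g(k):  0  1  0  1  0  1  2  3  2
So g(8) = 2.
Build the Grundy sequence for heap C with g(k) = mex{g(k−s) : s ∈ {1, 2, 4, 7}, s ≤ k}:
k:     0  1  2  3  4  5  6  7  8  9 10 11
g(k):  0  1  2  0  1  2  0  1  2  0  1  2
So g(11) = 2.
By the Sprague-Grundy theorem, the Grundy value of a sum of independent games is the XOR of the component values.
Combined value = 9 ⊕ 2 ⊕ 2 = 9.

9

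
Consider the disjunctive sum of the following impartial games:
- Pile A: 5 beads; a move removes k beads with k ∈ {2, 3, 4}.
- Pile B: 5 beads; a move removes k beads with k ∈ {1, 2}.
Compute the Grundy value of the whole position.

0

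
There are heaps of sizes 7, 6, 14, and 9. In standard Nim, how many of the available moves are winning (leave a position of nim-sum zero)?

3

Bitwise XOR of the heap sizes:
  0111  (7)
  0110  (6)
  1110  (14)
  1001  (9)
  ----
  0110  (6)
The overall nim-sum is X = 6. A heap of size p has a winning move iff p XOR X < p (reduce it to p XOR X).
  7: 7 XOR 6 = 1 < 7 — winning move (to 1).
  6: 6 XOR 6 = 0 < 6 — winning move (to 0).
  14: 14 XOR 6 = 8 < 14 — winning move (to 8).
  9: 9 XOR 6 = 15 ≥ 9 — no move.
That gives 3 winning moves.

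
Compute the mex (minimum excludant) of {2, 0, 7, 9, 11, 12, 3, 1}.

The values 0, 1, 2, 3 are all present; 4 is the first non-negative integer missing from the set.

4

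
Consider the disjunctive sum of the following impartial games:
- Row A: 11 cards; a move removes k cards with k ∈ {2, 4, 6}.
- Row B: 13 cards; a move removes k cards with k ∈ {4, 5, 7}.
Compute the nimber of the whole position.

1

For row A, compute g(0), g(1), … with moves {2, 4, 6}:
g(0) = mex{} = 0
g(1) = mex{} = 0
g(2) = mex{0} = 1
g(3) = mex{0} = 1
g(4) = mex{0,1} = 2
g(5) = mex{0,1} = 2
g(6) = mex{0,1,2} = 3
g(7) = mex{0,1,2} = 3
g(8) = mex{1,2,3} = 0
g(9) = mex{1,2,3} = 0
g(10) = mex{0,2,3} = 1
g(11) = mex{0,2,3} = 1
So g(11) = 1.
For row B, compute g(0), g(1), … with moves {4, 5, 7}:
g(0) = mex{} = 0
g(1) = mex{} = 0
g(2) = mex{} = 0
g(3) = mex{} = 0
g(4) = mex{0} = 1
g(5) = mex{0} = 1
g(6) = mex{0} = 1
g(7) = mex{0} = 1
g(8) = mex{0,1} = 2
g(9) = mex{0,1} = 2
g(10) = mex{0,1} = 2
g(11) = mex{1} = 0
g(12) = mex{1,2} = 0
g(13) = mex{1,2} = 0
So g(13) = 0.
By the Sprague-Grundy theorem, the Grundy value of a sum of independent games is the XOR of the component values.
Combined value = 1 ⊕ 0 = 1.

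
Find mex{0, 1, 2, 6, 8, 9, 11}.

3

The values 0, 1, 2 are all present; 3 is the first non-negative integer missing from the set.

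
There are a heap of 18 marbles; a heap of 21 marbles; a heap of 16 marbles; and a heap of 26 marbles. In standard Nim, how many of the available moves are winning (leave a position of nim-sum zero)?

Nim-sum: 18 ^ 21 ^ 16 ^ 26 = 13.
The overall nim-sum is X = 13. A heap of size p has a winning move iff p XOR X < p (reduce it to p XOR X).
  18: 18 XOR 13 = 31 ≥ 18 — no move.
  21: 21 XOR 13 = 24 ≥ 21 — no move.
  16: 16 XOR 13 = 29 ≥ 16 — no move.
  26: 26 XOR 13 = 23 < 26 — winning move (to 23).
That gives 1 winning move.

1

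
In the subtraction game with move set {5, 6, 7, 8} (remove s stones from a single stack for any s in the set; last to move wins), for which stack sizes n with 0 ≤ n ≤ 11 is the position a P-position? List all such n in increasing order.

0, 1, 2, 3, 4

Compute g(0), g(1), … for moves {5, 6, 7, 8}:
k:     0  1  2  3  4  5  6  7  8  9 10 11
g(k):  0  0  0  0  0  1  1  1  1  1  2  2
The P-positions (g = 0) in 0..11 are 0, 1, 2, 3, 4.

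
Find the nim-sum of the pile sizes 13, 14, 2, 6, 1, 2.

4

Compute the nim-sum pairwise:
13 XOR 14 = 3
3 XOR 2 = 1
1 XOR 6 = 7
7 XOR 1 = 6
6 XOR 2 = 4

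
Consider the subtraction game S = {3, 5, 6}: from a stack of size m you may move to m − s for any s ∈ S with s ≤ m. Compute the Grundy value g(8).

2

Compute g(0), g(1), … for moves {3, 5, 6}:
g(0) = mex{} = 0
g(1) = mex{} = 0
g(2) = mex{} = 0
g(3) = mex{0} = 1
g(4) = mex{0} = 1
g(5) = mex{0} = 1
g(6) = mex{0,1} = 2
g(7) = mex{0,1} = 2
g(8) = mex{0,1} = 2
So g(8) = 2.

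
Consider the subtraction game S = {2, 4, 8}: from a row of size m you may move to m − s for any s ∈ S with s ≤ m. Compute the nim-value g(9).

1

Build the Grundy sequence with g(k) = mex{g(k−s) : s ∈ {2, 4, 8}, s ≤ k}:
g(0) = mex{} = 0
g(1) = mex{} = 0
g(2) = mex{0} = 1
g(3) = mex{0} = 1
g(4) = mex{0,1} = 2
g(5) = mex{0,1} = 2
g(6) = mex{1,2} = 0
g(7) = mex{1,2} = 0
g(8) = mex{0,2} = 1
g(9) = mex{0,2} = 1
So g(9) = 1.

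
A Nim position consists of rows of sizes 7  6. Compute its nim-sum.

Compute the nim-sum pairwise:
7 ⊕ 6 = 1

1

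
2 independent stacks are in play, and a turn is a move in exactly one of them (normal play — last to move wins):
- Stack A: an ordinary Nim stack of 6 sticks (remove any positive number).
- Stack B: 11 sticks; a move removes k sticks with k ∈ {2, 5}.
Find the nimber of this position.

6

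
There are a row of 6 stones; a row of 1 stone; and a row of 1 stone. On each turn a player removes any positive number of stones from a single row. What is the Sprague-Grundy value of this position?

6

Compute the nim-sum pairwise:
6 ⊕ 1 = 7
7 ⊕ 1 = 6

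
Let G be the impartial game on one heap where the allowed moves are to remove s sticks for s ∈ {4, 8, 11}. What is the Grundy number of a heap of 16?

0

Grundy values for subtraction set {4, 8, 11}:
k:     0  1  2  3  4  5  6  7  8  9 10 11 12 13 14 15 16
g(k):  0  0  0  0  1  1  1  1  2  2  2  2  3  3  3  0  0
So g(16) = 0.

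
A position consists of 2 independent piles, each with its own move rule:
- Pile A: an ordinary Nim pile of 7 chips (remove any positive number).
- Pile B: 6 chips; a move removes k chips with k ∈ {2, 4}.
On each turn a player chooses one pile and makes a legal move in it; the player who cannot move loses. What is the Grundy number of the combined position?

Pile A is a plain Nim pile of size 7, so its Grundy value is 7.
Grundy values for pile B (subtraction set {2, 4}):
g(0) = mex{} = 0
g(1) = mex{} = 0
g(2) = mex{0} = 1
g(3) = mex{0} = 1
g(4) = mex{0,1} = 2
g(5) = mex{0,1} = 2
g(6) = mex{1,2} = 0
So g(6) = 0.
By the Sprague-Grundy theorem, the Grundy value of a sum of independent games is the XOR of the component values.
Combined value = 7 ⊕ 0 = 7.

7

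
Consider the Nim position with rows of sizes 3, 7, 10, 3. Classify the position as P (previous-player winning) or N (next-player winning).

Nim-sum: 3 ⊕ 7 ⊕ 10 ⊕ 3 = 13.
The nim-sum is 13 ≠ 0, so this is an N-position: the player to move can win.

N-position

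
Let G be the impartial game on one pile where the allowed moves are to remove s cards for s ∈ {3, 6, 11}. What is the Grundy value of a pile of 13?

1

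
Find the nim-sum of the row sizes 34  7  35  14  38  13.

35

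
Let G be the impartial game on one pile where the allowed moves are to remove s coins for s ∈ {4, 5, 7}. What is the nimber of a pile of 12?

0

Grundy values for subtraction set {4, 5, 7}:
k:     0  1  2  3  4  5  6  7  8  9 10 11 12
g(k):  0  0  0  0  1  1  1  1  2  2  2  0  0
So g(12) = 0.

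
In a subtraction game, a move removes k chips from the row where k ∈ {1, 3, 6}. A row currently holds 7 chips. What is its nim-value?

3

Compute g(0), g(1), … for moves {1, 3, 6}:
g(0) = mex{} = 0
g(1) = mex{0} = 1
g(2) = mex{1} = 0
g(3) = mex{0} = 1
g(4) = mex{1} = 0
g(5) = mex{0} = 1
g(6) = mex{0,1} = 2
g(7) = mex{0,1,2} = 3
So g(7) = 3.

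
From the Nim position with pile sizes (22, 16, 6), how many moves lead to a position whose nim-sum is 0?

Bitwise XOR of the heap sizes:
  10110  (22)
  10000  (16)
  00110  (6)
  -----
  00000  (0)
The nim-sum is already 0, so every move leaves a nonzero nim-sum — there are no winning moves.

0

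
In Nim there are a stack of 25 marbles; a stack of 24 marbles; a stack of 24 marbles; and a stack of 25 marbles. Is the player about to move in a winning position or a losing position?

Nim-sum: 25 ^ 24 ^ 24 ^ 25 = 0.
The nim-sum is 0, so this is a P-position: the player to move is in a losing position under optimal play.

Losing position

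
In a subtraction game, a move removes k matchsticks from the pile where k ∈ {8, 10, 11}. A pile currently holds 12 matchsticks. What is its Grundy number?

Compute g(0), g(1), … for moves {8, 10, 11}:
g(0) = mex{} = 0
g(1) = mex{} = 0
g(2) = mex{} = 0
g(3) = mex{} = 0
g(4) = mex{} = 0
g(5) = mex{} = 0
g(6) = mex{} = 0
g(7) = mex{} = 0
g(8) = mex{0} = 1
g(9) = mex{0} = 1
g(10) = mex{0} = 1
g(11) = mex{0} = 1
g(12) = mex{0} = 1
So g(12) = 1.

1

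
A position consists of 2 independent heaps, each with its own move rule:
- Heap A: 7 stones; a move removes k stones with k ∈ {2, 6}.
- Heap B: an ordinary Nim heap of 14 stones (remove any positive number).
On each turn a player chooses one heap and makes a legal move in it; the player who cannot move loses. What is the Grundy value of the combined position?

Grundy values for heap A (subtraction set {2, 6}):
g(0) = mex{} = 0
g(1) = mex{} = 0
g(2) = mex{0} = 1
g(3) = mex{0} = 1
g(4) = mex{1} = 0
g(5) = mex{1} = 0
g(6) = mex{0} = 1
g(7) = mex{0} = 1
So g(7) = 1.
Heap B is a plain Nim heap of size 14, so its Grundy value is 14.
By the Sprague-Grundy theorem, the Grundy value of a sum of independent games is the XOR of the component values.
Combined value = 1 XOR 14 = 15.

15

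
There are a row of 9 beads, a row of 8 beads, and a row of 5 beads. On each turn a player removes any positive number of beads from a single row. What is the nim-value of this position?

Compute the nim-sum pairwise:
9 XOR 8 = 1
1 XOR 5 = 4

4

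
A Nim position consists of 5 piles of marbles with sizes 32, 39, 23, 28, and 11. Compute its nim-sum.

7

Bitwise XOR of the heap sizes:
  100000  (32)
  100111  (39)
  010111  (23)
  011100  (28)
  001011  (11)
  ------
  000111  (7)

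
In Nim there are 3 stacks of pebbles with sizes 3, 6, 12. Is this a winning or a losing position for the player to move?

Winning position

In binary:
  0011  (3)
  0110  (6)
  1100  (12)
  ----
  1001  (9)
The nim-sum is 9 ≠ 0, so this is an N-position: the player to move can win.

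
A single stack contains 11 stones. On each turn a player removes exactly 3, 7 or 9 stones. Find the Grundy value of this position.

3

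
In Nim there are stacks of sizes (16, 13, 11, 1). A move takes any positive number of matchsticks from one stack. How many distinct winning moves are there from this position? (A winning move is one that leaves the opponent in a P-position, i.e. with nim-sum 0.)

1

Compute the nim-sum pairwise:
16 ⊕ 13 = 29
29 ⊕ 11 = 22
22 ⊕ 1 = 23
The overall nim-sum is X = 23. A stack of size p has a winning move iff p XOR X < p (reduce it to p XOR X).
  16: 16 XOR 23 = 7 < 16 — winning move (to 7).
  13: 13 XOR 23 = 26 ≥ 13 — no move.
  11: 11 XOR 23 = 28 ≥ 11 — no move.
  1: 1 XOR 23 = 22 ≥ 1 — no move.
That gives 1 winning move.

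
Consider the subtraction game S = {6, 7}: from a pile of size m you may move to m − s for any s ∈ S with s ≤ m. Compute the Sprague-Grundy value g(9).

Build the Grundy sequence with g(k) = mex{g(k−s) : s ∈ {6, 7}, s ≤ k}:
k:     0  1  2  3  4  5  6  7  8  9
g(k):  0  0  0  0  0  0  1  1  1  1
So g(9) = 1.

1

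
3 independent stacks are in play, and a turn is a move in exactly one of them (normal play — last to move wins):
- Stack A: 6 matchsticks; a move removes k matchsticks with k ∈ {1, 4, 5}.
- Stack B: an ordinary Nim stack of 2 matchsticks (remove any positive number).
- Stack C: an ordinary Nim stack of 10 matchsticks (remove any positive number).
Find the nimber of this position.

10

Build the Grundy sequence for stack A with g(k) = mex{g(k−s) : s ∈ {1, 4, 5}, s ≤ k}:
g(0) = mex{} = 0
g(1) = mex{0} = 1
g(2) = mex{1} = 0
g(3) = mex{0} = 1
g(4) = mex{0,1} = 2
g(5) = mex{0,1,2} = 3
g(6) = mex{0,1,3} = 2
So g(6) = 2.
Stack B is a plain Nim stack of size 2, so its Grundy value is 2.
Stack C is a plain Nim stack of size 10, so its Grundy value is 10.
The value of a disjunctive sum is the nim-sum of the parts.
Combined value = 2 ⊕ 2 ⊕ 10 = 10.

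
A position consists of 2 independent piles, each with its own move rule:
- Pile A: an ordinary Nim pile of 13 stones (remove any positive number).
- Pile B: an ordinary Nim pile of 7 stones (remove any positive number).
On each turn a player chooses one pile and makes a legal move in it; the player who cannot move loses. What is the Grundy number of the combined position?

Pile A is a plain Nim pile of size 13, so its Grundy value is 13.
Pile B is a plain Nim pile of size 7, so its Grundy value is 7.
The value of a disjunctive sum is the nim-sum of the parts.
Combined value = 13 XOR 7 = 10.

10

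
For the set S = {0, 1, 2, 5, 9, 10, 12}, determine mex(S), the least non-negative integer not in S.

3

The values 0, 1, 2 are all present; 3 is the first non-negative integer missing from the set.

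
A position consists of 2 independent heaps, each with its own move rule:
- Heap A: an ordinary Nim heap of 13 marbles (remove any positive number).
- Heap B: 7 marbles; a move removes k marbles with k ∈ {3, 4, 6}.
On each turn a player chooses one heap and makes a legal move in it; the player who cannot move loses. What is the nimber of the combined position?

15

Heap A is a plain Nim heap of size 13, so its Grundy value is 13.
Grundy values for heap B (subtraction set {3, 4, 6}):
k:     0  1  2  3  4  5  6  7
g(k):  0  0  0  1  1  1  2  2
So g(7) = 2.
By the Sprague-Grundy theorem, the Grundy value of a sum of independent games is the XOR of the component values.
Combined value = 13 XOR 2 = 15.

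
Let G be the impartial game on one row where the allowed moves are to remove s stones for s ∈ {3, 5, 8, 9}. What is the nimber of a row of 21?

3

Compute g(0), g(1), … for moves {3, 5, 8, 9}:
k:     0  1  2  3  4  5  6  7  8  9 10 11 12 13 14 15 16 17 18 19 20 21
g(k):  0  0  0  1  1  1  2  2  2  3  3  3  0  0  0  1  1  1  2  2  2  3
So g(21) = 3.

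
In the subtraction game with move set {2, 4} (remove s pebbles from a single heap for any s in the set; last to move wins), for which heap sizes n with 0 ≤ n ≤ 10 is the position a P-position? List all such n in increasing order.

0, 1, 6, 7

Build the Grundy sequence with g(k) = mex{g(k−s) : s ∈ {2, 4}, s ≤ k}:
g(0) = mex{} = 0
g(1) = mex{} = 0
g(2) = mex{0} = 1
g(3) = mex{0} = 1
g(4) = mex{0,1} = 2
g(5) = mex{0,1} = 2
g(6) = mex{1,2} = 0
g(7) = mex{1,2} = 0
g(8) = mex{0,2} = 1
g(9) = mex{0,2} = 1
g(10) = mex{0,1} = 2
The P-positions (g = 0) in 0..10 are 0, 1, 6, 7.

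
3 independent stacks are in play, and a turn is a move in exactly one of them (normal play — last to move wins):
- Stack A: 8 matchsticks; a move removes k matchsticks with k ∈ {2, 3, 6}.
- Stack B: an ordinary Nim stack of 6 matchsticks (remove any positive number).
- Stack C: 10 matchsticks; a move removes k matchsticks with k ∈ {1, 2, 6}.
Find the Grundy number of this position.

For stack A, compute g(0), g(1), … with moves {2, 3, 6}:
k:     0  1  2  3  4  5  6  7  8
g(k):  0  0  1  1  2  0  3  1  2
So g(8) = 2.
Stack B is a plain Nim stack of size 6, so its Grundy value is 6.
For stack C, compute g(0), g(1), … with moves {1, 2, 6}:
g(0) = mex{} = 0
g(1) = mex{0} = 1
g(2) = mex{0,1} = 2
g(3) = mex{1,2} = 0
g(4) = mex{0,2} = 1
g(5) = mex{0,1} = 2
g(6) = mex{0,1,2} = 3
g(7) = mex{1,2,3} = 0
g(8) = mex{0,2,3} = 1
g(9) = mex{0,1} = 2
g(10) = mex{1,2} = 0
So g(10) = 0.
The value of a disjunctive sum is the nim-sum of the parts.
Combined value = 2 ⊕ 6 ⊕ 0 = 4.

4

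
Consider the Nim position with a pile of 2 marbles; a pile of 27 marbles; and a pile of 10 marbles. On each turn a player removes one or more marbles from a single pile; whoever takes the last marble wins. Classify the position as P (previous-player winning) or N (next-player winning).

N-position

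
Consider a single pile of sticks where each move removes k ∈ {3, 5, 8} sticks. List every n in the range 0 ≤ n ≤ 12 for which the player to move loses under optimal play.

0, 1, 2, 11, 12

Grundy values for subtraction set {3, 5, 8}:
k:     0  1  2  3  4  5  6  7  8  9 10 11 12
g(k):  0  0  0  1  1  1  2  2  2  3  3  0  0
The P-positions (g = 0) in 0..12 are 0, 1, 2, 11, 12.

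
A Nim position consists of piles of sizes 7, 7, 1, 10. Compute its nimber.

Compute the nim-sum pairwise:
7 XOR 7 = 0
0 XOR 1 = 1
1 XOR 10 = 11

11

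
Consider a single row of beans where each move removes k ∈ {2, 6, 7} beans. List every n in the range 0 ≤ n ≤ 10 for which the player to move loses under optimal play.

0, 1, 4, 5, 9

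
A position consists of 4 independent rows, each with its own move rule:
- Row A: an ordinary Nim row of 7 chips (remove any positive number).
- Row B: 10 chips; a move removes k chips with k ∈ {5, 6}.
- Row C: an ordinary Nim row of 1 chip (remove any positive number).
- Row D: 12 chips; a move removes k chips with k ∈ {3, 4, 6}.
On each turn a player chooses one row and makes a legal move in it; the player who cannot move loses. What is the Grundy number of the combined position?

Row A is a plain Nim row of size 7, so its Grundy value is 7.
Grundy values for row B (subtraction set {5, 6}):
g(0) = mex{} = 0
g(1) = mex{} = 0
g(2) = mex{} = 0
g(3) = mex{} = 0
g(4) = mex{} = 0
g(5) = mex{0} = 1
g(6) = mex{0} = 1
g(7) = mex{0} = 1
g(8) = mex{0} = 1
g(9) = mex{0} = 1
g(10) = mex{0,1} = 2
So g(10) = 2.
Row C is a plain Nim row of size 1, so its Grundy value is 1.
Build the Grundy sequence for row D with g(k) = mex{g(k−s) : s ∈ {3, 4, 6}, s ≤ k}:
k:     0  1  2  3  4  5  6  7  8  9 10 11 12
g(k):  0  0  0  1  1  1  2  2  2  0  0  0  1
So g(12) = 1.
By the Sprague-Grundy theorem, the Grundy value of a sum of independent games is the XOR of the component values.
Combined value = 7 XOR 2 XOR 1 XOR 1 = 5.

5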